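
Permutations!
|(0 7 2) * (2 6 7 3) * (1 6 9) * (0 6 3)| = 6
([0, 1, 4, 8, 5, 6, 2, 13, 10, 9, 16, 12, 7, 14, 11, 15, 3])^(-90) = [0, 1, 5, 10, 6, 2, 4, 7, 16, 9, 3, 11, 12, 13, 14, 15, 8]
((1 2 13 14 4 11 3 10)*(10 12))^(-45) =((1 2 13 14 4 11 3 12 10))^(-45) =(14)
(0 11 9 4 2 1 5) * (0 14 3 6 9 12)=(0 11 12)(1 5 14 3 6 9 4 2)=[11, 5, 1, 6, 2, 14, 9, 7, 8, 4, 10, 12, 0, 13, 3]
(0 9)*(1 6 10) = [9, 6, 2, 3, 4, 5, 10, 7, 8, 0, 1] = (0 9)(1 6 10)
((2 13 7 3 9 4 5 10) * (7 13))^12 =((13)(2 7 3 9 4 5 10))^12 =(13)(2 5 9 7 10 4 3)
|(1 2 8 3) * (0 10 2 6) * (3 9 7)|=|(0 10 2 8 9 7 3 1 6)|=9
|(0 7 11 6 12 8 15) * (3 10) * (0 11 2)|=|(0 7 2)(3 10)(6 12 8 15 11)|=30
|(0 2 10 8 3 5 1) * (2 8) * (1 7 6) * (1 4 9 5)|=|(0 8 3 1)(2 10)(4 9 5 7 6)|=20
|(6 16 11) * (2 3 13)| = |(2 3 13)(6 16 11)| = 3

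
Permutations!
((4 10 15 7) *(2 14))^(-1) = ((2 14)(4 10 15 7))^(-1) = (2 14)(4 7 15 10)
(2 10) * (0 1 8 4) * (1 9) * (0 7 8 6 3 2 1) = (0 9)(1 6 3 2 10)(4 7 8) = [9, 6, 10, 2, 7, 5, 3, 8, 4, 0, 1]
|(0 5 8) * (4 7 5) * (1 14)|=10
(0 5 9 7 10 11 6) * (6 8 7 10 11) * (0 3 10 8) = (0 5 9 8 7 11)(3 10 6) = [5, 1, 2, 10, 4, 9, 3, 11, 7, 8, 6, 0]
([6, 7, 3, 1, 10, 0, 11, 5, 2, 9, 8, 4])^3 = [4, 0, 7, 5, 2, 11, 10, 6, 1, 9, 3, 8]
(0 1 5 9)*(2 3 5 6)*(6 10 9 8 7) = (0 1 10 9)(2 3 5 8 7 6) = [1, 10, 3, 5, 4, 8, 2, 6, 7, 0, 9]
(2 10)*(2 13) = (2 10 13) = [0, 1, 10, 3, 4, 5, 6, 7, 8, 9, 13, 11, 12, 2]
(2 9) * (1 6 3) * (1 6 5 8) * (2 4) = (1 5 8)(2 9 4)(3 6) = [0, 5, 9, 6, 2, 8, 3, 7, 1, 4]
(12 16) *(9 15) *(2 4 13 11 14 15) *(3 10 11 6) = [0, 1, 4, 10, 13, 5, 3, 7, 8, 2, 11, 14, 16, 6, 15, 9, 12] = (2 4 13 6 3 10 11 14 15 9)(12 16)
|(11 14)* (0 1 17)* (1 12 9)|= |(0 12 9 1 17)(11 14)|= 10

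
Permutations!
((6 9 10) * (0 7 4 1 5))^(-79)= (0 7 4 1 5)(6 10 9)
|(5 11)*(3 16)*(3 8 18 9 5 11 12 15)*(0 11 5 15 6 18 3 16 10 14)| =|(0 11 5 12 6 18 9 15 16 8 3 10 14)| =13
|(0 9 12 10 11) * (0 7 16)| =7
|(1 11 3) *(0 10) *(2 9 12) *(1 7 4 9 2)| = |(0 10)(1 11 3 7 4 9 12)| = 14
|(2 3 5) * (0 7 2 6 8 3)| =|(0 7 2)(3 5 6 8)| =12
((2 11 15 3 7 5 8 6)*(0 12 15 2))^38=((0 12 15 3 7 5 8 6)(2 11))^38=(0 8 7 15)(3 12 6 5)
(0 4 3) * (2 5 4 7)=(0 7 2 5 4 3)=[7, 1, 5, 0, 3, 4, 6, 2]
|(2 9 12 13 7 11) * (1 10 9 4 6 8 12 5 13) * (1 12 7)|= |(1 10 9 5 13)(2 4 6 8 7 11)|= 30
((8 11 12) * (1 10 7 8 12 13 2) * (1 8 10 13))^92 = ((1 13 2 8 11)(7 10))^92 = (1 2 11 13 8)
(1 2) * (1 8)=(1 2 8)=[0, 2, 8, 3, 4, 5, 6, 7, 1]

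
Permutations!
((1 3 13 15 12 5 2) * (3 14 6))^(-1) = ((1 14 6 3 13 15 12 5 2))^(-1) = (1 2 5 12 15 13 3 6 14)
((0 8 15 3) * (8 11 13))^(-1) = ((0 11 13 8 15 3))^(-1) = (0 3 15 8 13 11)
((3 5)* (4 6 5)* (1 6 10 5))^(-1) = ((1 6)(3 4 10 5))^(-1) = (1 6)(3 5 10 4)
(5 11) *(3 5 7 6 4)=[0, 1, 2, 5, 3, 11, 4, 6, 8, 9, 10, 7]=(3 5 11 7 6 4)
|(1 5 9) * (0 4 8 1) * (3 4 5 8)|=6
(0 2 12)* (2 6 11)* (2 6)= [2, 1, 12, 3, 4, 5, 11, 7, 8, 9, 10, 6, 0]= (0 2 12)(6 11)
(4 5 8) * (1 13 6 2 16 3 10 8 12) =[0, 13, 16, 10, 5, 12, 2, 7, 4, 9, 8, 11, 1, 6, 14, 15, 3] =(1 13 6 2 16 3 10 8 4 5 12)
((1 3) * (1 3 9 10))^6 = ((1 9 10))^6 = (10)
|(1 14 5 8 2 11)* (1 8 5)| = 6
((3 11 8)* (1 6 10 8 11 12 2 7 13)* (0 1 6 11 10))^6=(0 12 1 2 11 7 10 13 8 6 3)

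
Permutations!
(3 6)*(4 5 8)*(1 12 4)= (1 12 4 5 8)(3 6)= [0, 12, 2, 6, 5, 8, 3, 7, 1, 9, 10, 11, 4]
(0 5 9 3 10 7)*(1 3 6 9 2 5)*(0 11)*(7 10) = (0 1 3 7 11)(2 5)(6 9) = [1, 3, 5, 7, 4, 2, 9, 11, 8, 6, 10, 0]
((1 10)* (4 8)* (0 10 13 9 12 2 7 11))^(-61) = (0 1 9 2 11 10 13 12 7)(4 8)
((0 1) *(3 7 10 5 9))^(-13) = (0 1)(3 10 9 7 5)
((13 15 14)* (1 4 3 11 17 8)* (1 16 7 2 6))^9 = (1 6 2 7 16 8 17 11 3 4)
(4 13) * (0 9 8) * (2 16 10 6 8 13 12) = (0 9 13 4 12 2 16 10 6 8) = [9, 1, 16, 3, 12, 5, 8, 7, 0, 13, 6, 11, 2, 4, 14, 15, 10]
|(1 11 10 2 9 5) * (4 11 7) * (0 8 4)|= |(0 8 4 11 10 2 9 5 1 7)|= 10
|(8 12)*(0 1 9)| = 6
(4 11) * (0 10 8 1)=(0 10 8 1)(4 11)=[10, 0, 2, 3, 11, 5, 6, 7, 1, 9, 8, 4]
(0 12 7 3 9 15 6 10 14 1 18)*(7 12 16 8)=(0 16 8 7 3 9 15 6 10 14 1 18)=[16, 18, 2, 9, 4, 5, 10, 3, 7, 15, 14, 11, 12, 13, 1, 6, 8, 17, 0]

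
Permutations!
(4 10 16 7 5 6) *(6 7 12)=(4 10 16 12 6)(5 7)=[0, 1, 2, 3, 10, 7, 4, 5, 8, 9, 16, 11, 6, 13, 14, 15, 12]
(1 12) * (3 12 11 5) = (1 11 5 3 12) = [0, 11, 2, 12, 4, 3, 6, 7, 8, 9, 10, 5, 1]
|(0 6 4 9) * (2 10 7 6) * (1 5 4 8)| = 10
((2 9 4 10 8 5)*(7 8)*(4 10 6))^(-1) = ((2 9 10 7 8 5)(4 6))^(-1) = (2 5 8 7 10 9)(4 6)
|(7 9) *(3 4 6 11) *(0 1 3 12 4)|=|(0 1 3)(4 6 11 12)(7 9)|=12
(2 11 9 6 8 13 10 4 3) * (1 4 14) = (1 4 3 2 11 9 6 8 13 10 14) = [0, 4, 11, 2, 3, 5, 8, 7, 13, 6, 14, 9, 12, 10, 1]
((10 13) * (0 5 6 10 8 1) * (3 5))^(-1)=((0 3 5 6 10 13 8 1))^(-1)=(0 1 8 13 10 6 5 3)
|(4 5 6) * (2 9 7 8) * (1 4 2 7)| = 6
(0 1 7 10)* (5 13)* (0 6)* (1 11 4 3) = (0 11 4 3 1 7 10 6)(5 13) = [11, 7, 2, 1, 3, 13, 0, 10, 8, 9, 6, 4, 12, 5]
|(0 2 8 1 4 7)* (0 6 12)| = 8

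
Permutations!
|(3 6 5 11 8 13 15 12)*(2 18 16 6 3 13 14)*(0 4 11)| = 30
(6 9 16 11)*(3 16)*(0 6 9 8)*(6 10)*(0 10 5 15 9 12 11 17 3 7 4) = (0 5 15 9 7 4)(3 16 17)(6 8 10)(11 12) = [5, 1, 2, 16, 0, 15, 8, 4, 10, 7, 6, 12, 11, 13, 14, 9, 17, 3]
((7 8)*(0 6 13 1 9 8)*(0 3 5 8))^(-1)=(0 9 1 13 6)(3 7 8 5)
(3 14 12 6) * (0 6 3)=[6, 1, 2, 14, 4, 5, 0, 7, 8, 9, 10, 11, 3, 13, 12]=(0 6)(3 14 12)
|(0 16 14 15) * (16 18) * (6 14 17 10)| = |(0 18 16 17 10 6 14 15)| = 8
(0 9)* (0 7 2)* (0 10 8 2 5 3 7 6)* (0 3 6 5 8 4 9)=(2 10 4 9 5 6 3 7 8)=[0, 1, 10, 7, 9, 6, 3, 8, 2, 5, 4]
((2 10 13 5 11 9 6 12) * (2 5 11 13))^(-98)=((2 10)(5 13 11 9 6 12))^(-98)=(5 6 11)(9 13 12)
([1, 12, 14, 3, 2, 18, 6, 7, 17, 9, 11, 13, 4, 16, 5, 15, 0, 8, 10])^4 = [2, 14, 10, 3, 18, 13, 6, 7, 8, 9, 0, 1, 5, 12, 11, 15, 4, 17, 16]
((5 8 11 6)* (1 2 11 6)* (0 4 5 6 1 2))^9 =((0 4 5 8 1)(2 11))^9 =(0 1 8 5 4)(2 11)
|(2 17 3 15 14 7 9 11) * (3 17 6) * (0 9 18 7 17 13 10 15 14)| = 22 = |(0 9 11 2 6 3 14 17 13 10 15)(7 18)|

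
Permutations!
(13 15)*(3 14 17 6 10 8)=[0, 1, 2, 14, 4, 5, 10, 7, 3, 9, 8, 11, 12, 15, 17, 13, 16, 6]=(3 14 17 6 10 8)(13 15)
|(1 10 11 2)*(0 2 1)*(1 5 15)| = 10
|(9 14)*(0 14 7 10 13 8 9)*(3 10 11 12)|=|(0 14)(3 10 13 8 9 7 11 12)|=8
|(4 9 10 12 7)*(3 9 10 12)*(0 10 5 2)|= |(0 10 3 9 12 7 4 5 2)|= 9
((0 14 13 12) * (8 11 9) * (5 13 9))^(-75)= ((0 14 9 8 11 5 13 12))^(-75)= (0 5 9 12 11 14 13 8)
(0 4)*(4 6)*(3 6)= (0 3 6 4)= [3, 1, 2, 6, 0, 5, 4]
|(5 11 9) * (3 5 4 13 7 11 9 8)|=|(3 5 9 4 13 7 11 8)|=8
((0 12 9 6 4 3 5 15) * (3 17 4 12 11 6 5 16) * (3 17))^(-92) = (17)(0 15 5 9 12 6 11)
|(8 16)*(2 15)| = 2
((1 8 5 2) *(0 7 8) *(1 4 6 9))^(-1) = ((0 7 8 5 2 4 6 9 1))^(-1) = (0 1 9 6 4 2 5 8 7)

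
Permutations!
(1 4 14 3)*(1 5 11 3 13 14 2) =(1 4 2)(3 5 11)(13 14) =[0, 4, 1, 5, 2, 11, 6, 7, 8, 9, 10, 3, 12, 14, 13]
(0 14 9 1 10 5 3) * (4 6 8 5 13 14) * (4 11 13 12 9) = [11, 10, 2, 0, 6, 3, 8, 7, 5, 1, 12, 13, 9, 14, 4] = (0 11 13 14 4 6 8 5 3)(1 10 12 9)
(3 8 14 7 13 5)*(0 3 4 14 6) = [3, 1, 2, 8, 14, 4, 0, 13, 6, 9, 10, 11, 12, 5, 7] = (0 3 8 6)(4 14 7 13 5)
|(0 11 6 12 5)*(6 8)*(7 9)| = |(0 11 8 6 12 5)(7 9)| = 6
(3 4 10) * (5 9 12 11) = (3 4 10)(5 9 12 11) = [0, 1, 2, 4, 10, 9, 6, 7, 8, 12, 3, 5, 11]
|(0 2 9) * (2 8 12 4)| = 6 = |(0 8 12 4 2 9)|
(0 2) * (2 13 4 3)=[13, 1, 0, 2, 3, 5, 6, 7, 8, 9, 10, 11, 12, 4]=(0 13 4 3 2)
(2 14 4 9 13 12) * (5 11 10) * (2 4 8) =(2 14 8)(4 9 13 12)(5 11 10) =[0, 1, 14, 3, 9, 11, 6, 7, 2, 13, 5, 10, 4, 12, 8]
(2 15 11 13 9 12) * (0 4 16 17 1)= (0 4 16 17 1)(2 15 11 13 9 12)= [4, 0, 15, 3, 16, 5, 6, 7, 8, 12, 10, 13, 2, 9, 14, 11, 17, 1]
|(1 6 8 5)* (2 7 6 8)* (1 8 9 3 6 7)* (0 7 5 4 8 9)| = |(0 7 5 9 3 6 2 1)(4 8)| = 8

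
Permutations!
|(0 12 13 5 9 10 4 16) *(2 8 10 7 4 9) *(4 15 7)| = 10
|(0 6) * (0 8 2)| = 4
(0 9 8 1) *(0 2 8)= (0 9)(1 2 8)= [9, 2, 8, 3, 4, 5, 6, 7, 1, 0]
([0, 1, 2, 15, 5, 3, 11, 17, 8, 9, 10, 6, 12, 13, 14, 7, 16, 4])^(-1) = (3 5 4 17 7 15)(6 11)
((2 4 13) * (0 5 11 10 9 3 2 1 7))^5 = ((0 5 11 10 9 3 2 4 13 1 7))^5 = (0 3 7 9 1 10 13 11 4 5 2)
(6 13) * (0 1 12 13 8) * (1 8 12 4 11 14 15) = (0 8)(1 4 11 14 15)(6 12 13) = [8, 4, 2, 3, 11, 5, 12, 7, 0, 9, 10, 14, 13, 6, 15, 1]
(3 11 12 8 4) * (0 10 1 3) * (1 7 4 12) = (0 10 7 4)(1 3 11)(8 12) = [10, 3, 2, 11, 0, 5, 6, 4, 12, 9, 7, 1, 8]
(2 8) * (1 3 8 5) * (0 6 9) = (0 6 9)(1 3 8 2 5) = [6, 3, 5, 8, 4, 1, 9, 7, 2, 0]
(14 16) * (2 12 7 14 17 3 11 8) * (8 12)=(2 8)(3 11 12 7 14 16 17)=[0, 1, 8, 11, 4, 5, 6, 14, 2, 9, 10, 12, 7, 13, 16, 15, 17, 3]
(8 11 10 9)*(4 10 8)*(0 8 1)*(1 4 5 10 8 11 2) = (0 11 4 8 2 1)(5 10 9) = [11, 0, 1, 3, 8, 10, 6, 7, 2, 5, 9, 4]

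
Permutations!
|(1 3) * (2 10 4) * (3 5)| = 3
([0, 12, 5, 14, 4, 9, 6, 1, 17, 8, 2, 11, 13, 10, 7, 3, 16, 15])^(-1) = [0, 7, 10, 15, 4, 2, 6, 14, 9, 5, 13, 11, 1, 12, 3, 17, 16, 8]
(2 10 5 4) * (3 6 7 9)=(2 10 5 4)(3 6 7 9)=[0, 1, 10, 6, 2, 4, 7, 9, 8, 3, 5]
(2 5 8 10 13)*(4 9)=(2 5 8 10 13)(4 9)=[0, 1, 5, 3, 9, 8, 6, 7, 10, 4, 13, 11, 12, 2]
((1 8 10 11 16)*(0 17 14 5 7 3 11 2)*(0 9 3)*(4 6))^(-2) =((0 17 14 5 7)(1 8 10 2 9 3 11 16)(4 6))^(-2) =(0 5 17 7 14)(1 11 9 10)(2 8 16 3)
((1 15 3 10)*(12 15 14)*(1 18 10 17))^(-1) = (1 17 3 15 12 14)(10 18)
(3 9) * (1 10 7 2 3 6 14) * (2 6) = (1 10 7 6 14)(2 3 9) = [0, 10, 3, 9, 4, 5, 14, 6, 8, 2, 7, 11, 12, 13, 1]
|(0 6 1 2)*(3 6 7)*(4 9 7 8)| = |(0 8 4 9 7 3 6 1 2)| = 9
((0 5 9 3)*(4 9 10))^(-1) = (0 3 9 4 10 5) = ((0 5 10 4 9 3))^(-1)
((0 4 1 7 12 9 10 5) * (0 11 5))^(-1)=((0 4 1 7 12 9 10)(5 11))^(-1)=(0 10 9 12 7 1 4)(5 11)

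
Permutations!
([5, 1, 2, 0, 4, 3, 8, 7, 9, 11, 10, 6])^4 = (11)(0 5 3)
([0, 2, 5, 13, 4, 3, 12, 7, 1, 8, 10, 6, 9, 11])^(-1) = (1 8 9 12 6 11 13 3 5 2)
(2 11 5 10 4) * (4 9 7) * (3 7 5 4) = (2 11 4)(3 7)(5 10 9) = [0, 1, 11, 7, 2, 10, 6, 3, 8, 5, 9, 4]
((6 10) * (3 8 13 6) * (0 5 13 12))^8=((0 5 13 6 10 3 8 12))^8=(13)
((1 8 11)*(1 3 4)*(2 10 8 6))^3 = ((1 6 2 10 8 11 3 4))^3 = (1 10 3 6 8 4 2 11)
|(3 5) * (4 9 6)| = |(3 5)(4 9 6)| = 6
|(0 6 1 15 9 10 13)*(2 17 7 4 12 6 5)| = |(0 5 2 17 7 4 12 6 1 15 9 10 13)| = 13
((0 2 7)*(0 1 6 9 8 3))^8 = (9)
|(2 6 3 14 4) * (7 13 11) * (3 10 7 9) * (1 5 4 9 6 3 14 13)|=10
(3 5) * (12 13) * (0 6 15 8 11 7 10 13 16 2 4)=(0 6 15 8 11 7 10 13 12 16 2 4)(3 5)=[6, 1, 4, 5, 0, 3, 15, 10, 11, 9, 13, 7, 16, 12, 14, 8, 2]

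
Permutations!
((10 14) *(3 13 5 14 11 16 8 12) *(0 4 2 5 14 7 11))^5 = (0 11 13 2 8 10 7 3 4 16 14 5 12)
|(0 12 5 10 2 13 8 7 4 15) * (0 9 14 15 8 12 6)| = |(0 6)(2 13 12 5 10)(4 8 7)(9 14 15)| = 30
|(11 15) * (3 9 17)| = 6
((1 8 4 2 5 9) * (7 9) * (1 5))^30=(9)(1 4)(2 8)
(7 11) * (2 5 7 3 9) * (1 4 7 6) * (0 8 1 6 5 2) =(0 8 1 4 7 11 3 9) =[8, 4, 2, 9, 7, 5, 6, 11, 1, 0, 10, 3]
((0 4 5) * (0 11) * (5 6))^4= ((0 4 6 5 11))^4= (0 11 5 6 4)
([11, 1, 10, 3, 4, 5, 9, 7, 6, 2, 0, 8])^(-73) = (0 9 11 2 8 10 6)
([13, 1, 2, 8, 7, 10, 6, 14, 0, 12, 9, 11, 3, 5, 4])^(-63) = (14)(0 13 5 10 9 12 3 8)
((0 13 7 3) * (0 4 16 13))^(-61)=((3 4 16 13 7))^(-61)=(3 7 13 16 4)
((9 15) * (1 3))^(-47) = ((1 3)(9 15))^(-47) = (1 3)(9 15)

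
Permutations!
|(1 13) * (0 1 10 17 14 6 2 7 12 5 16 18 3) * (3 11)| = |(0 1 13 10 17 14 6 2 7 12 5 16 18 11 3)| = 15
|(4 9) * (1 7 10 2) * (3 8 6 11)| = 4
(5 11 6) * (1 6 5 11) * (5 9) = (1 6 11 9 5) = [0, 6, 2, 3, 4, 1, 11, 7, 8, 5, 10, 9]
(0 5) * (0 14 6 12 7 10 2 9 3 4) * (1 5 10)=(0 10 2 9 3 4)(1 5 14 6 12 7)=[10, 5, 9, 4, 0, 14, 12, 1, 8, 3, 2, 11, 7, 13, 6]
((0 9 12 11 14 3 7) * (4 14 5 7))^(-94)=(0 12 5)(3 14 4)(7 9 11)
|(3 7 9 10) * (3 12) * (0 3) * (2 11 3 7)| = |(0 7 9 10 12)(2 11 3)| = 15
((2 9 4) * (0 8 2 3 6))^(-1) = ((0 8 2 9 4 3 6))^(-1) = (0 6 3 4 9 2 8)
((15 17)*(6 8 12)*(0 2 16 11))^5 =(0 2 16 11)(6 12 8)(15 17)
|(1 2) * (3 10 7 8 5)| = 10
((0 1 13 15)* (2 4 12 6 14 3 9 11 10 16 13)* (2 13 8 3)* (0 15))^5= ((0 1 13)(2 4 12 6 14)(3 9 11 10 16 8))^5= (0 13 1)(3 8 16 10 11 9)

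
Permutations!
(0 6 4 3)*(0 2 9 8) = (0 6 4 3 2 9 8) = [6, 1, 9, 2, 3, 5, 4, 7, 0, 8]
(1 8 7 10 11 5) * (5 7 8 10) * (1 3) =(1 10 11 7 5 3) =[0, 10, 2, 1, 4, 3, 6, 5, 8, 9, 11, 7]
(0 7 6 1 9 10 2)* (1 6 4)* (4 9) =[7, 4, 0, 3, 1, 5, 6, 9, 8, 10, 2] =(0 7 9 10 2)(1 4)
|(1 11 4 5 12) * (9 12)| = 6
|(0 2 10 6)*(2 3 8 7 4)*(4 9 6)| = |(0 3 8 7 9 6)(2 10 4)| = 6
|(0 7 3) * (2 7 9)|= |(0 9 2 7 3)|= 5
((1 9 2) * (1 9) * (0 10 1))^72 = ((0 10 1)(2 9))^72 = (10)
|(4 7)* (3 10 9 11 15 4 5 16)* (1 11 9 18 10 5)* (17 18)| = 15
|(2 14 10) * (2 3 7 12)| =6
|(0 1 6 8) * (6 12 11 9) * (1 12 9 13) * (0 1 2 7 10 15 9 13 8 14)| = 13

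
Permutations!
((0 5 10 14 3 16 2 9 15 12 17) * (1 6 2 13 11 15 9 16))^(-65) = (0 1 11 5 6 15 10 2 12 14 16 17 3 13)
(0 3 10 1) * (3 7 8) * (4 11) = (0 7 8 3 10 1)(4 11) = [7, 0, 2, 10, 11, 5, 6, 8, 3, 9, 1, 4]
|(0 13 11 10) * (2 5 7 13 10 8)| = 6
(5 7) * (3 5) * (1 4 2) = (1 4 2)(3 5 7) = [0, 4, 1, 5, 2, 7, 6, 3]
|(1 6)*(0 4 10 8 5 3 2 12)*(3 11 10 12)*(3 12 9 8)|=10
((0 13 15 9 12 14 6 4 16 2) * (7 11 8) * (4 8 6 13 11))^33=(0 11 6 8 7 4 16 2)(9 13 12 15 14)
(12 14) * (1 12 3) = (1 12 14 3) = [0, 12, 2, 1, 4, 5, 6, 7, 8, 9, 10, 11, 14, 13, 3]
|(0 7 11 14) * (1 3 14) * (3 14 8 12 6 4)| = 5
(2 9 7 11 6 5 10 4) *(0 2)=(0 2 9 7 11 6 5 10 4)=[2, 1, 9, 3, 0, 10, 5, 11, 8, 7, 4, 6]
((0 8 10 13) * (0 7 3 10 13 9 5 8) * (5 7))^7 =(3 7 9 10)(5 8 13) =((3 10 9 7)(5 8 13))^7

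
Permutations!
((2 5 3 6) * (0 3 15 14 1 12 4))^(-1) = ((0 3 6 2 5 15 14 1 12 4))^(-1) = (0 4 12 1 14 15 5 2 6 3)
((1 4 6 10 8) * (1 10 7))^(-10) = ((1 4 6 7)(8 10))^(-10) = (10)(1 6)(4 7)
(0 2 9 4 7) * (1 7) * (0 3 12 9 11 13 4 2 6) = [6, 7, 11, 12, 1, 5, 0, 3, 8, 2, 10, 13, 9, 4] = (0 6)(1 7 3 12 9 2 11 13 4)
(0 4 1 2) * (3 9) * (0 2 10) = (0 4 1 10)(3 9) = [4, 10, 2, 9, 1, 5, 6, 7, 8, 3, 0]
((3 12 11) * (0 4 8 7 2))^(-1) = (0 2 7 8 4)(3 11 12)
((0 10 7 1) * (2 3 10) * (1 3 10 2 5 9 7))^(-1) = ((0 5 9 7 3 2 10 1))^(-1) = (0 1 10 2 3 7 9 5)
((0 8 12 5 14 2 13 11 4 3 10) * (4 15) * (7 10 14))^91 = (15)(0 8 12 5 7 10)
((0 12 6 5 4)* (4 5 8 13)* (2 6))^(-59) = (0 8 12 13 2 4 6)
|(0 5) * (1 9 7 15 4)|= |(0 5)(1 9 7 15 4)|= 10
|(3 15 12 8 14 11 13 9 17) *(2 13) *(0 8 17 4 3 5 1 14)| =12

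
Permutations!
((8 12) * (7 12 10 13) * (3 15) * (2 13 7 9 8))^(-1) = (2 12 7 10 8 9 13)(3 15)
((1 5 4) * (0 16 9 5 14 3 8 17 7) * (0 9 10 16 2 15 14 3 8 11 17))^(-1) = ((0 2 15 14 8)(1 3 11 17 7 9 5 4)(10 16))^(-1) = (0 8 14 15 2)(1 4 5 9 7 17 11 3)(10 16)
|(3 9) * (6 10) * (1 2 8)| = 6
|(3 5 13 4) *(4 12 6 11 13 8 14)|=20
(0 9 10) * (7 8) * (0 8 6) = [9, 1, 2, 3, 4, 5, 0, 6, 7, 10, 8] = (0 9 10 8 7 6)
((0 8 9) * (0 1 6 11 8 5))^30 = ((0 5)(1 6 11 8 9))^30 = (11)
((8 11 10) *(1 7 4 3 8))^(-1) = ((1 7 4 3 8 11 10))^(-1) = (1 10 11 8 3 4 7)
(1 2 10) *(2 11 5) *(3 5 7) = [0, 11, 10, 5, 4, 2, 6, 3, 8, 9, 1, 7] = (1 11 7 3 5 2 10)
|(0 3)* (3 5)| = |(0 5 3)| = 3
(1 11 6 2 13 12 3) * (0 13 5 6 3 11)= (0 13 12 11 3 1)(2 5 6)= [13, 0, 5, 1, 4, 6, 2, 7, 8, 9, 10, 3, 11, 12]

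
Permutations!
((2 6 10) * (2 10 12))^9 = (12)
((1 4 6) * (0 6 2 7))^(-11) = (0 6 1 4 2 7)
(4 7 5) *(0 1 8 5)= [1, 8, 2, 3, 7, 4, 6, 0, 5]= (0 1 8 5 4 7)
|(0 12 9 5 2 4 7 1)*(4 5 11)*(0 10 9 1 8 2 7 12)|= 12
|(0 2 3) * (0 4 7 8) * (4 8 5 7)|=4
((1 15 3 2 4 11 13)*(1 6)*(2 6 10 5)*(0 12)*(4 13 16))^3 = (16)(0 12)(1 6 3 15)(2 5 10 13) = ((0 12)(1 15 3 6)(2 13 10 5)(4 11 16))^3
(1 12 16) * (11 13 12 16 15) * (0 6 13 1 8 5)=(0 6 13 12 15 11 1 16 8 5)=[6, 16, 2, 3, 4, 0, 13, 7, 5, 9, 10, 1, 15, 12, 14, 11, 8]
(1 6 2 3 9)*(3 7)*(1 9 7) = (9)(1 6 2)(3 7) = [0, 6, 1, 7, 4, 5, 2, 3, 8, 9]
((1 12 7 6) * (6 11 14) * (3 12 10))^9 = (1 10 3 12 7 11 14 6)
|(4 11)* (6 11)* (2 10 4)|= 5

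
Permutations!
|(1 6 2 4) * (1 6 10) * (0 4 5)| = |(0 4 6 2 5)(1 10)| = 10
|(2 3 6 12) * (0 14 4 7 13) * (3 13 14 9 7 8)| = 11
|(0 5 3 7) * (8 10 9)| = |(0 5 3 7)(8 10 9)| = 12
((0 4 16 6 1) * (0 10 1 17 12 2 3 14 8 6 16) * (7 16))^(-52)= ((0 4)(1 10)(2 3 14 8 6 17 12)(7 16))^(-52)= (2 6 3 17 14 12 8)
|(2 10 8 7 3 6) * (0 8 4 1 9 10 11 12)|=8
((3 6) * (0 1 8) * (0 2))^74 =(0 8)(1 2)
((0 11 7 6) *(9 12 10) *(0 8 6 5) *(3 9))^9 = (0 11 7 5)(3 9 12 10)(6 8)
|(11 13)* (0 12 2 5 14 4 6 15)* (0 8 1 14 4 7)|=|(0 12 2 5 4 6 15 8 1 14 7)(11 13)|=22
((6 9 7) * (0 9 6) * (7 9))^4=((9)(0 7))^4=(9)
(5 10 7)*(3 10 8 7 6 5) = (3 10 6 5 8 7) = [0, 1, 2, 10, 4, 8, 5, 3, 7, 9, 6]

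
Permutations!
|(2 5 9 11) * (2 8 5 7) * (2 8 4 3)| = |(2 7 8 5 9 11 4 3)| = 8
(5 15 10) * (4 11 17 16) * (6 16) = (4 11 17 6 16)(5 15 10) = [0, 1, 2, 3, 11, 15, 16, 7, 8, 9, 5, 17, 12, 13, 14, 10, 4, 6]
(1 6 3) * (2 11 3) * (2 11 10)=[0, 6, 10, 1, 4, 5, 11, 7, 8, 9, 2, 3]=(1 6 11 3)(2 10)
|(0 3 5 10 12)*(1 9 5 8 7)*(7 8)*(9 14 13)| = |(0 3 7 1 14 13 9 5 10 12)| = 10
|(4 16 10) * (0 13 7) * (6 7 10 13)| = |(0 6 7)(4 16 13 10)| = 12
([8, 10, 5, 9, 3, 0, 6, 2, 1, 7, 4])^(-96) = [4, 9, 1, 5, 2, 10, 6, 8, 3, 0, 7]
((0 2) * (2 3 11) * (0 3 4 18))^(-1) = ((0 4 18)(2 3 11))^(-1) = (0 18 4)(2 11 3)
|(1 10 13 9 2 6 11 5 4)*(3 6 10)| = |(1 3 6 11 5 4)(2 10 13 9)| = 12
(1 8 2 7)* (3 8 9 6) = (1 9 6 3 8 2 7) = [0, 9, 7, 8, 4, 5, 3, 1, 2, 6]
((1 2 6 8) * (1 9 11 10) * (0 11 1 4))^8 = ((0 11 10 4)(1 2 6 8 9))^8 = (11)(1 8 2 9 6)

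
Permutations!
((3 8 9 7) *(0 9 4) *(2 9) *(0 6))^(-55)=(0 2 9 7 3 8 4 6)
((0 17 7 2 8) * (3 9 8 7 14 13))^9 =(0 14 3 8 17 13 9)(2 7)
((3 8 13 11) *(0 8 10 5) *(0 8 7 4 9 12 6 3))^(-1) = (0 11 13 8 5 10 3 6 12 9 4 7)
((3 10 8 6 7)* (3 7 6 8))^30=((3 10))^30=(10)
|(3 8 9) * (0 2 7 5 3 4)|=|(0 2 7 5 3 8 9 4)|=8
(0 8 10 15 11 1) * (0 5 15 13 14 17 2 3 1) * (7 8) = [7, 5, 3, 1, 4, 15, 6, 8, 10, 9, 13, 0, 12, 14, 17, 11, 16, 2] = (0 7 8 10 13 14 17 2 3 1 5 15 11)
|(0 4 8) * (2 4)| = 4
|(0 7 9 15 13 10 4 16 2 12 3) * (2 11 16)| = 10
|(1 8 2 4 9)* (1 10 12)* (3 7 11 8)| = 10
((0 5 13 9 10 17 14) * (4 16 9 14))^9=(0 5 13 14)(4 17 10 9 16)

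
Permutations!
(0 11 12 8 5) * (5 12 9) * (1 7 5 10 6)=(0 11 9 10 6 1 7 5)(8 12)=[11, 7, 2, 3, 4, 0, 1, 5, 12, 10, 6, 9, 8]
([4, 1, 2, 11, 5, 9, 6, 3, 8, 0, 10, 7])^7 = (0 9 5 4)(3 11 7)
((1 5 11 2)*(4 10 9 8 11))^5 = (1 8 4 2 9 5 11 10)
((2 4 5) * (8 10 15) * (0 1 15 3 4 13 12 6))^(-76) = (0 2 10)(1 13 3)(4 15 12)(5 8 6)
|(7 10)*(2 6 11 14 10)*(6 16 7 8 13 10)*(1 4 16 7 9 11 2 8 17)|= |(1 4 16 9 11 14 6 2 7 8 13 10 17)|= 13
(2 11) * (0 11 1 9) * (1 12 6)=(0 11 2 12 6 1 9)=[11, 9, 12, 3, 4, 5, 1, 7, 8, 0, 10, 2, 6]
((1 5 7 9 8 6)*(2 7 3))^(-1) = (1 6 8 9 7 2 3 5)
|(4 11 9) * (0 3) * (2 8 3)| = 12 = |(0 2 8 3)(4 11 9)|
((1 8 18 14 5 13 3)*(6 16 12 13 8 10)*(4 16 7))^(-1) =((1 10 6 7 4 16 12 13 3)(5 8 18 14))^(-1) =(1 3 13 12 16 4 7 6 10)(5 14 18 8)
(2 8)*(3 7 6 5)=(2 8)(3 7 6 5)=[0, 1, 8, 7, 4, 3, 5, 6, 2]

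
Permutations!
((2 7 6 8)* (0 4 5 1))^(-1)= ((0 4 5 1)(2 7 6 8))^(-1)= (0 1 5 4)(2 8 6 7)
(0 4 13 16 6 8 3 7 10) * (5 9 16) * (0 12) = [4, 1, 2, 7, 13, 9, 8, 10, 3, 16, 12, 11, 0, 5, 14, 15, 6] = (0 4 13 5 9 16 6 8 3 7 10 12)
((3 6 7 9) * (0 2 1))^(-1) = (0 1 2)(3 9 7 6)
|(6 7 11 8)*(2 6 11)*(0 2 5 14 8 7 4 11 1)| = 10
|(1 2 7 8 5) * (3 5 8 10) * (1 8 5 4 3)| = 4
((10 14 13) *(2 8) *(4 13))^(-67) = (2 8)(4 13 10 14)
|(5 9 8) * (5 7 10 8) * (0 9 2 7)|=7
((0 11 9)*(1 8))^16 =(0 11 9)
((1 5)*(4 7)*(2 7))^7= ((1 5)(2 7 4))^7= (1 5)(2 7 4)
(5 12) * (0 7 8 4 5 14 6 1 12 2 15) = [7, 12, 15, 3, 5, 2, 1, 8, 4, 9, 10, 11, 14, 13, 6, 0] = (0 7 8 4 5 2 15)(1 12 14 6)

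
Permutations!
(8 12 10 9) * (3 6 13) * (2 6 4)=(2 6 13 3 4)(8 12 10 9)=[0, 1, 6, 4, 2, 5, 13, 7, 12, 8, 9, 11, 10, 3]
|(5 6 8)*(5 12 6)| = 3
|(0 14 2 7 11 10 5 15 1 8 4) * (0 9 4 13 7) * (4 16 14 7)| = 14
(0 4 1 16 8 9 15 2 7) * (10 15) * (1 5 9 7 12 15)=(0 4 5 9 10 1 16 8 7)(2 12 15)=[4, 16, 12, 3, 5, 9, 6, 0, 7, 10, 1, 11, 15, 13, 14, 2, 8]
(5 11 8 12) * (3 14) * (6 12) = (3 14)(5 11 8 6 12) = [0, 1, 2, 14, 4, 11, 12, 7, 6, 9, 10, 8, 5, 13, 3]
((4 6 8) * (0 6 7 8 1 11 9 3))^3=((0 6 1 11 9 3)(4 7 8))^3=(0 11)(1 3)(6 9)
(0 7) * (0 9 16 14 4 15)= [7, 1, 2, 3, 15, 5, 6, 9, 8, 16, 10, 11, 12, 13, 4, 0, 14]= (0 7 9 16 14 4 15)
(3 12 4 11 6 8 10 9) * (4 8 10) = [0, 1, 2, 12, 11, 5, 10, 7, 4, 3, 9, 6, 8] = (3 12 8 4 11 6 10 9)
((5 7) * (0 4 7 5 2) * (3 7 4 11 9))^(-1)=((0 11 9 3 7 2))^(-1)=(0 2 7 3 9 11)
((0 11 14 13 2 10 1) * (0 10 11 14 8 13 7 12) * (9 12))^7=((0 14 7 9 12)(1 10)(2 11 8 13))^7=(0 7 12 14 9)(1 10)(2 13 8 11)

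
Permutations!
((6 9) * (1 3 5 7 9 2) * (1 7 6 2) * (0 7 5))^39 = ((0 7 9 2 5 6 1 3))^39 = (0 3 1 6 5 2 9 7)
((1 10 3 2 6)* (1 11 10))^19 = ((2 6 11 10 3))^19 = (2 3 10 11 6)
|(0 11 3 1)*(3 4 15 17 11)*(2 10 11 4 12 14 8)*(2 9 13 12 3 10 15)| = 20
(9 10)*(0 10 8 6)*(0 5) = (0 10 9 8 6 5) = [10, 1, 2, 3, 4, 0, 5, 7, 6, 8, 9]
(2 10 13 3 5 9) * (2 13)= (2 10)(3 5 9 13)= [0, 1, 10, 5, 4, 9, 6, 7, 8, 13, 2, 11, 12, 3]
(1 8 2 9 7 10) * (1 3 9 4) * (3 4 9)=(1 8 2 9 7 10 4)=[0, 8, 9, 3, 1, 5, 6, 10, 2, 7, 4]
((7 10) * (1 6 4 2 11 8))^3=(1 2)(4 8)(6 11)(7 10)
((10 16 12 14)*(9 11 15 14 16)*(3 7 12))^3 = (3 16 12 7)(9 14 11 10 15)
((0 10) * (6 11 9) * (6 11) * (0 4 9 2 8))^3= ((0 10 4 9 11 2 8))^3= (0 9 8 4 2 10 11)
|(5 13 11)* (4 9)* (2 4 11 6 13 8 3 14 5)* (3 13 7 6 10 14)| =20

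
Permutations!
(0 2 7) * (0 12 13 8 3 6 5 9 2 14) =(0 14)(2 7 12 13 8 3 6 5 9) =[14, 1, 7, 6, 4, 9, 5, 12, 3, 2, 10, 11, 13, 8, 0]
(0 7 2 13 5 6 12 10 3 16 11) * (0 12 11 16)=[7, 1, 13, 0, 4, 6, 11, 2, 8, 9, 3, 12, 10, 5, 14, 15, 16]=(16)(0 7 2 13 5 6 11 12 10 3)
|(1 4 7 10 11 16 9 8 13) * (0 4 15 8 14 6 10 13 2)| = 24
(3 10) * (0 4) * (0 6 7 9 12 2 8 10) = [4, 1, 8, 0, 6, 5, 7, 9, 10, 12, 3, 11, 2] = (0 4 6 7 9 12 2 8 10 3)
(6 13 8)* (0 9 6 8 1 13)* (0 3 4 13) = (0 9 6 3 4 13 1) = [9, 0, 2, 4, 13, 5, 3, 7, 8, 6, 10, 11, 12, 1]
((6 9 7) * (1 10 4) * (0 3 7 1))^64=(10)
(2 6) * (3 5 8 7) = [0, 1, 6, 5, 4, 8, 2, 3, 7] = (2 6)(3 5 8 7)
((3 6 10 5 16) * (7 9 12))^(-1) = (3 16 5 10 6)(7 12 9)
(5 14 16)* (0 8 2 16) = (0 8 2 16 5 14) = [8, 1, 16, 3, 4, 14, 6, 7, 2, 9, 10, 11, 12, 13, 0, 15, 5]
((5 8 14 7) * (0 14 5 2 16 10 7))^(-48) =((0 14)(2 16 10 7)(5 8))^(-48) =(16)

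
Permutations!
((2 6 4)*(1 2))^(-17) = ((1 2 6 4))^(-17) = (1 4 6 2)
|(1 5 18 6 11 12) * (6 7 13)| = 8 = |(1 5 18 7 13 6 11 12)|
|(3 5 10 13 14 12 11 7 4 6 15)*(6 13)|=|(3 5 10 6 15)(4 13 14 12 11 7)|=30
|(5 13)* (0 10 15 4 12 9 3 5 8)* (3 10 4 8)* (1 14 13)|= 35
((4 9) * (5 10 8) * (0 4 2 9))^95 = (0 4)(2 9)(5 8 10)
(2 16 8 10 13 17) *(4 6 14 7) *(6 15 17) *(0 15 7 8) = (0 15 17 2 16)(4 7)(6 14 8 10 13) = [15, 1, 16, 3, 7, 5, 14, 4, 10, 9, 13, 11, 12, 6, 8, 17, 0, 2]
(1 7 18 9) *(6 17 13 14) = (1 7 18 9)(6 17 13 14) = [0, 7, 2, 3, 4, 5, 17, 18, 8, 1, 10, 11, 12, 14, 6, 15, 16, 13, 9]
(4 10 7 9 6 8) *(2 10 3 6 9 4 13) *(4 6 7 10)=(2 4 3 7 6 8 13)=[0, 1, 4, 7, 3, 5, 8, 6, 13, 9, 10, 11, 12, 2]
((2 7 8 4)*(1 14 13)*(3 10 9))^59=((1 14 13)(2 7 8 4)(3 10 9))^59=(1 13 14)(2 4 8 7)(3 9 10)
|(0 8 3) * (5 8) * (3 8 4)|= 4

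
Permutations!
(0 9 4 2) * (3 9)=(0 3 9 4 2)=[3, 1, 0, 9, 2, 5, 6, 7, 8, 4]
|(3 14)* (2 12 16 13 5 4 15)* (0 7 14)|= |(0 7 14 3)(2 12 16 13 5 4 15)|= 28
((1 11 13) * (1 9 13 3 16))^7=((1 11 3 16)(9 13))^7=(1 16 3 11)(9 13)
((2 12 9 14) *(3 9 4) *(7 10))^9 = ((2 12 4 3 9 14)(7 10))^9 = (2 3)(4 14)(7 10)(9 12)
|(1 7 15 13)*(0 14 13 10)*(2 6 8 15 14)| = 12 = |(0 2 6 8 15 10)(1 7 14 13)|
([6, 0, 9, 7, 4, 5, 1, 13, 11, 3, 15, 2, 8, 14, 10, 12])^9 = (2 8 15 14 7 9 11 12 10 13 3)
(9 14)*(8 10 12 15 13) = (8 10 12 15 13)(9 14) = [0, 1, 2, 3, 4, 5, 6, 7, 10, 14, 12, 11, 15, 8, 9, 13]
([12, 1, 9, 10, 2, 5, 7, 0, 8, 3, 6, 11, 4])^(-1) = [7, 1, 4, 9, 12, 5, 10, 6, 8, 2, 3, 11, 0]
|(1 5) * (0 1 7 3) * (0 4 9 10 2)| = |(0 1 5 7 3 4 9 10 2)| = 9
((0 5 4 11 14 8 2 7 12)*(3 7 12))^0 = ((0 5 4 11 14 8 2 12)(3 7))^0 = (14)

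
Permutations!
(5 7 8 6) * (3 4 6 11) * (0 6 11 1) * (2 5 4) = [6, 0, 5, 2, 11, 7, 4, 8, 1, 9, 10, 3] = (0 6 4 11 3 2 5 7 8 1)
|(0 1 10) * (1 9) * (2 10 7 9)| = |(0 2 10)(1 7 9)| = 3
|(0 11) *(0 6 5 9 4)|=|(0 11 6 5 9 4)|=6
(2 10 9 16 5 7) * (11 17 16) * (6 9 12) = (2 10 12 6 9 11 17 16 5 7) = [0, 1, 10, 3, 4, 7, 9, 2, 8, 11, 12, 17, 6, 13, 14, 15, 5, 16]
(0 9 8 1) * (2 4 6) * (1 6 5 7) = (0 9 8 6 2 4 5 7 1) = [9, 0, 4, 3, 5, 7, 2, 1, 6, 8]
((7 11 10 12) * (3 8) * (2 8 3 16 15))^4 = ((2 8 16 15)(7 11 10 12))^4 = (16)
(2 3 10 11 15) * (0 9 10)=(0 9 10 11 15 2 3)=[9, 1, 3, 0, 4, 5, 6, 7, 8, 10, 11, 15, 12, 13, 14, 2]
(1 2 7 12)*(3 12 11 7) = (1 2 3 12)(7 11) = [0, 2, 3, 12, 4, 5, 6, 11, 8, 9, 10, 7, 1]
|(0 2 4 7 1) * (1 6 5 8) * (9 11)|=8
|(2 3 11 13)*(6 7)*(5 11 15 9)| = 14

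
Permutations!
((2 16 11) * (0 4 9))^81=((0 4 9)(2 16 11))^81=(16)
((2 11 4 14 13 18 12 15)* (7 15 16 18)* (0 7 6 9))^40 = (12 16 18)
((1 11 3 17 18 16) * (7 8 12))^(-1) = (1 16 18 17 3 11)(7 12 8)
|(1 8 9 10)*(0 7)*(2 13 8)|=|(0 7)(1 2 13 8 9 10)|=6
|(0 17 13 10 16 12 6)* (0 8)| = 8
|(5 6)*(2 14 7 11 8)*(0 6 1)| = 20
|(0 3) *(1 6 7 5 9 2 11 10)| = 8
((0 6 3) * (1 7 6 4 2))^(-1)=((0 4 2 1 7 6 3))^(-1)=(0 3 6 7 1 2 4)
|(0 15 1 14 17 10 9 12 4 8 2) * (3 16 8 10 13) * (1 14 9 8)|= 14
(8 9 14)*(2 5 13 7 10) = (2 5 13 7 10)(8 9 14) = [0, 1, 5, 3, 4, 13, 6, 10, 9, 14, 2, 11, 12, 7, 8]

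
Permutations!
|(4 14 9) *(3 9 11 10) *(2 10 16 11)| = 6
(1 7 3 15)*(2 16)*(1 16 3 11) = (1 7 11)(2 3 15 16) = [0, 7, 3, 15, 4, 5, 6, 11, 8, 9, 10, 1, 12, 13, 14, 16, 2]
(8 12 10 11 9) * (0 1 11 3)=(0 1 11 9 8 12 10 3)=[1, 11, 2, 0, 4, 5, 6, 7, 12, 8, 3, 9, 10]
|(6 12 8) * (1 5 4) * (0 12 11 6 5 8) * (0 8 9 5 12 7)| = 4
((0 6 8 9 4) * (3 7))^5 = (9)(3 7) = ((0 6 8 9 4)(3 7))^5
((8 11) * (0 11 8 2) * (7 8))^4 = ((0 11 2)(7 8))^4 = (0 11 2)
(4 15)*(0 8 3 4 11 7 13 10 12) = (0 8 3 4 15 11 7 13 10 12) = [8, 1, 2, 4, 15, 5, 6, 13, 3, 9, 12, 7, 0, 10, 14, 11]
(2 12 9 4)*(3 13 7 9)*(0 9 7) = (0 9 4 2 12 3 13) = [9, 1, 12, 13, 2, 5, 6, 7, 8, 4, 10, 11, 3, 0]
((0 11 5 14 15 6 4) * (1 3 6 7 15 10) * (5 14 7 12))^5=(0 3 14 4 1 11 6 10)(5 7 15 12)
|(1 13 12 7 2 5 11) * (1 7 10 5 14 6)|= 10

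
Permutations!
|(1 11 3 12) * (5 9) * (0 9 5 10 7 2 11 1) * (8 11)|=9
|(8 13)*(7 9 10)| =6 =|(7 9 10)(8 13)|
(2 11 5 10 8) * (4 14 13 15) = (2 11 5 10 8)(4 14 13 15) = [0, 1, 11, 3, 14, 10, 6, 7, 2, 9, 8, 5, 12, 15, 13, 4]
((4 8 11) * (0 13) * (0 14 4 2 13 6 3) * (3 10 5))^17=(0 10 3 6 5)(2 11 8 4 14 13)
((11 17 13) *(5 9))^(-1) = ((5 9)(11 17 13))^(-1) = (5 9)(11 13 17)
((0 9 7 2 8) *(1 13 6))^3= ((0 9 7 2 8)(1 13 6))^3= (13)(0 2 9 8 7)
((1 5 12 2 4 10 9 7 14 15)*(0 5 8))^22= (0 1 14 9 4 12)(2 5 8 15 7 10)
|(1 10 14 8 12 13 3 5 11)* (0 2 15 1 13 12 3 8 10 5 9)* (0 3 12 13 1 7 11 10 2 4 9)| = 24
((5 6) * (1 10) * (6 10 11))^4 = ((1 11 6 5 10))^4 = (1 10 5 6 11)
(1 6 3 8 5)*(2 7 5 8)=(8)(1 6 3 2 7 5)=[0, 6, 7, 2, 4, 1, 3, 5, 8]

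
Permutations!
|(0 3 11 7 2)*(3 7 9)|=3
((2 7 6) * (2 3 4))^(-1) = ((2 7 6 3 4))^(-1) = (2 4 3 6 7)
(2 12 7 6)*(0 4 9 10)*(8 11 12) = (0 4 9 10)(2 8 11 12 7 6) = [4, 1, 8, 3, 9, 5, 2, 6, 11, 10, 0, 12, 7]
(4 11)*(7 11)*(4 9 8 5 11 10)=(4 7 10)(5 11 9 8)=[0, 1, 2, 3, 7, 11, 6, 10, 5, 8, 4, 9]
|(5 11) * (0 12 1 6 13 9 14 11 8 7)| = 11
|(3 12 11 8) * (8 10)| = |(3 12 11 10 8)| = 5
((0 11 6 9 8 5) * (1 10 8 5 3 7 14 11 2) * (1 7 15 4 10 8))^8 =(1 3 4)(8 15 10)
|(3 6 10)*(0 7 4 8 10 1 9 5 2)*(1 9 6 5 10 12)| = 12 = |(0 7 4 8 12 1 6 9 10 3 5 2)|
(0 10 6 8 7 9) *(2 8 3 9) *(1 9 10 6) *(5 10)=[6, 9, 8, 5, 4, 10, 3, 2, 7, 0, 1]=(0 6 3 5 10 1 9)(2 8 7)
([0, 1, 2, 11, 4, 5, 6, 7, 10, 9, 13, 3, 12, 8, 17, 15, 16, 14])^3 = [0, 1, 2, 11, 4, 5, 6, 7, 8, 9, 10, 3, 12, 13, 17, 15, 16, 14]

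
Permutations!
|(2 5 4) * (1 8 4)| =5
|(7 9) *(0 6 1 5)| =4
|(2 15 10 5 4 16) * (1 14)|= |(1 14)(2 15 10 5 4 16)|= 6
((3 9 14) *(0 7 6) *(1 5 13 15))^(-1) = ((0 7 6)(1 5 13 15)(3 9 14))^(-1) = (0 6 7)(1 15 13 5)(3 14 9)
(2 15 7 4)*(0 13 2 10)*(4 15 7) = [13, 1, 7, 3, 10, 5, 6, 15, 8, 9, 0, 11, 12, 2, 14, 4] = (0 13 2 7 15 4 10)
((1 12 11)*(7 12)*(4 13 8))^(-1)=((1 7 12 11)(4 13 8))^(-1)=(1 11 12 7)(4 8 13)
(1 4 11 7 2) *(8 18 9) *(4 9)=(1 9 8 18 4 11 7 2)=[0, 9, 1, 3, 11, 5, 6, 2, 18, 8, 10, 7, 12, 13, 14, 15, 16, 17, 4]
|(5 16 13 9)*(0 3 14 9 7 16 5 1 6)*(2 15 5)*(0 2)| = |(0 3 14 9 1 6 2 15 5)(7 16 13)| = 9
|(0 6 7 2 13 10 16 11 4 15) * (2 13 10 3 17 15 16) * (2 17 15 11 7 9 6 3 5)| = 18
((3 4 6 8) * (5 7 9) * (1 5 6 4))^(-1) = (1 3 8 6 9 7 5)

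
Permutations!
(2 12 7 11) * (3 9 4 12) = (2 3 9 4 12 7 11) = [0, 1, 3, 9, 12, 5, 6, 11, 8, 4, 10, 2, 7]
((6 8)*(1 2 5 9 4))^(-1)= ((1 2 5 9 4)(6 8))^(-1)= (1 4 9 5 2)(6 8)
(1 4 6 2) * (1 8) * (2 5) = [0, 4, 8, 3, 6, 2, 5, 7, 1] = (1 4 6 5 2 8)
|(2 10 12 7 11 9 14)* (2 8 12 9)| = 8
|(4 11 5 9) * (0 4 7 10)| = 7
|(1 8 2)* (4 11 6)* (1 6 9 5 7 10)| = |(1 8 2 6 4 11 9 5 7 10)| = 10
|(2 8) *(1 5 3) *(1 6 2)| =|(1 5 3 6 2 8)| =6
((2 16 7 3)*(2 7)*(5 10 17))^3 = (17)(2 16)(3 7)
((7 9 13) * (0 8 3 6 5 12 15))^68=(0 12 6 8 15 5 3)(7 13 9)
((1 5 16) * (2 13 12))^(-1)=((1 5 16)(2 13 12))^(-1)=(1 16 5)(2 12 13)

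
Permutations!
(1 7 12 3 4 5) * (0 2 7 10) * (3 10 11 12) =[2, 11, 7, 4, 5, 1, 6, 3, 8, 9, 0, 12, 10] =(0 2 7 3 4 5 1 11 12 10)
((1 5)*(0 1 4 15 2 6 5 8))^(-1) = (0 8 1)(2 15 4 5 6)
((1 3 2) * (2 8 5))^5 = ((1 3 8 5 2))^5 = (8)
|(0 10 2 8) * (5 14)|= 4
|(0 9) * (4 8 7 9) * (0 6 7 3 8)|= 6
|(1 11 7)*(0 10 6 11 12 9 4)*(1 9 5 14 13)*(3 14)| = |(0 10 6 11 7 9 4)(1 12 5 3 14 13)| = 42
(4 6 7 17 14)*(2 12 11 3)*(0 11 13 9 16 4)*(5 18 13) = (0 11 3 2 12 5 18 13 9 16 4 6 7 17 14) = [11, 1, 12, 2, 6, 18, 7, 17, 8, 16, 10, 3, 5, 9, 0, 15, 4, 14, 13]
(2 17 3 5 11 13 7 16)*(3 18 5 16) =(2 17 18 5 11 13 7 3 16) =[0, 1, 17, 16, 4, 11, 6, 3, 8, 9, 10, 13, 12, 7, 14, 15, 2, 18, 5]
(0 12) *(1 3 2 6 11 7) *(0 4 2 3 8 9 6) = (0 12 4 2)(1 8 9 6 11 7) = [12, 8, 0, 3, 2, 5, 11, 1, 9, 6, 10, 7, 4]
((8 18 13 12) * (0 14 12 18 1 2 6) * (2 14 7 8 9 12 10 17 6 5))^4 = (18)(0 14)(1 6)(7 10)(8 17)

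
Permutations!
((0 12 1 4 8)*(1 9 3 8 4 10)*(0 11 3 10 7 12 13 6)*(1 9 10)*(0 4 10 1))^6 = ((0 13 6 4 10 9)(1 7 12)(3 8 11))^6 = (13)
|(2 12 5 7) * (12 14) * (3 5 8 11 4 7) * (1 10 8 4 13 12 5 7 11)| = 60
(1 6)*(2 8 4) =[0, 6, 8, 3, 2, 5, 1, 7, 4] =(1 6)(2 8 4)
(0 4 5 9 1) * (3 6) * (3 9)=(0 4 5 3 6 9 1)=[4, 0, 2, 6, 5, 3, 9, 7, 8, 1]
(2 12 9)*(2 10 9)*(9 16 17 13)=(2 12)(9 10 16 17 13)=[0, 1, 12, 3, 4, 5, 6, 7, 8, 10, 16, 11, 2, 9, 14, 15, 17, 13]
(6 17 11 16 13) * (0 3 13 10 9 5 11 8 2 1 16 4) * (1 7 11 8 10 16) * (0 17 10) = (0 3 13 6 10 9 5 8 2 7 11 4 17) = [3, 1, 7, 13, 17, 8, 10, 11, 2, 5, 9, 4, 12, 6, 14, 15, 16, 0]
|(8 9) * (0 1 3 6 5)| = 10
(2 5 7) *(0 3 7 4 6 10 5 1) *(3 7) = (0 7 2 1)(4 6 10 5) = [7, 0, 1, 3, 6, 4, 10, 2, 8, 9, 5]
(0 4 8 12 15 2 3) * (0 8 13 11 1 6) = (0 4 13 11 1 6)(2 3 8 12 15) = [4, 6, 3, 8, 13, 5, 0, 7, 12, 9, 10, 1, 15, 11, 14, 2]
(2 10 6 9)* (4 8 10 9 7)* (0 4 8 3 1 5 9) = (0 4 3 1 5 9 2)(6 7 8 10) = [4, 5, 0, 1, 3, 9, 7, 8, 10, 2, 6]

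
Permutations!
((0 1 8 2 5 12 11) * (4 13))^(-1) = (0 11 12 5 2 8 1)(4 13)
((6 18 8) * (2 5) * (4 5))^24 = (18)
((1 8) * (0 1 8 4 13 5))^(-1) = ((0 1 4 13 5))^(-1) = (0 5 13 4 1)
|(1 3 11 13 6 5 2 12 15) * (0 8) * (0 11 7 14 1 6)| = 20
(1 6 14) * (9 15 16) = (1 6 14)(9 15 16) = [0, 6, 2, 3, 4, 5, 14, 7, 8, 15, 10, 11, 12, 13, 1, 16, 9]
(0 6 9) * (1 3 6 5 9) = [5, 3, 2, 6, 4, 9, 1, 7, 8, 0] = (0 5 9)(1 3 6)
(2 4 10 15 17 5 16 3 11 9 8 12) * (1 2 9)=(1 2 4 10 15 17 5 16 3 11)(8 12 9)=[0, 2, 4, 11, 10, 16, 6, 7, 12, 8, 15, 1, 9, 13, 14, 17, 3, 5]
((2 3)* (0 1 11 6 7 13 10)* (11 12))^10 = (0 12 6 13)(1 11 7 10)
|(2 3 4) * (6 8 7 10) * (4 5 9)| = |(2 3 5 9 4)(6 8 7 10)| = 20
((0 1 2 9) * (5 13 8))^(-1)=((0 1 2 9)(5 13 8))^(-1)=(0 9 2 1)(5 8 13)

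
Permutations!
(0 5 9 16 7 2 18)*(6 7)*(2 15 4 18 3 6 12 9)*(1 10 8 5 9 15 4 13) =(0 9 16 12 15 13 1 10 8 5 2 3 6 7 4 18) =[9, 10, 3, 6, 18, 2, 7, 4, 5, 16, 8, 11, 15, 1, 14, 13, 12, 17, 0]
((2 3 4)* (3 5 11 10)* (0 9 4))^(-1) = (0 3 10 11 5 2 4 9)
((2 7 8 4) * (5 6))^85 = ((2 7 8 4)(5 6))^85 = (2 7 8 4)(5 6)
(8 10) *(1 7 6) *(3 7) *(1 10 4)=(1 3 7 6 10 8 4)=[0, 3, 2, 7, 1, 5, 10, 6, 4, 9, 8]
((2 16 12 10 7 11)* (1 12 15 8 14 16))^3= (1 7)(2 10)(8 15 16 14)(11 12)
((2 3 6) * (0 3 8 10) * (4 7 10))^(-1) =((0 3 6 2 8 4 7 10))^(-1) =(0 10 7 4 8 2 6 3)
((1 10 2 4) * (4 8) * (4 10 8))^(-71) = (1 4 2 10 8)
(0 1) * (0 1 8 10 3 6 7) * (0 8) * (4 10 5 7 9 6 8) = [0, 1, 2, 8, 10, 7, 9, 4, 5, 6, 3] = (3 8 5 7 4 10)(6 9)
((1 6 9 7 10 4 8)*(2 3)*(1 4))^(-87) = ((1 6 9 7 10)(2 3)(4 8))^(-87) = (1 7 6 10 9)(2 3)(4 8)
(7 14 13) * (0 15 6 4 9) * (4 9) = [15, 1, 2, 3, 4, 5, 9, 14, 8, 0, 10, 11, 12, 7, 13, 6] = (0 15 6 9)(7 14 13)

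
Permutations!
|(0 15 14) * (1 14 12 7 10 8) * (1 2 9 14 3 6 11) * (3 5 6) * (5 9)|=|(0 15 12 7 10 8 2 5 6 11 1 9 14)|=13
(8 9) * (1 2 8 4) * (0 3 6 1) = (0 3 6 1 2 8 9 4) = [3, 2, 8, 6, 0, 5, 1, 7, 9, 4]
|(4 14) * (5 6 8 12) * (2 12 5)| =|(2 12)(4 14)(5 6 8)| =6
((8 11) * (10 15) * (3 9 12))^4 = ((3 9 12)(8 11)(10 15))^4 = (15)(3 9 12)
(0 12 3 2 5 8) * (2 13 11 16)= [12, 1, 5, 13, 4, 8, 6, 7, 0, 9, 10, 16, 3, 11, 14, 15, 2]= (0 12 3 13 11 16 2 5 8)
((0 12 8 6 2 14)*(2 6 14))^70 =((0 12 8 14))^70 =(0 8)(12 14)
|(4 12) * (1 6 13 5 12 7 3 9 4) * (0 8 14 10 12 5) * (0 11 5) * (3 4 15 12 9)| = |(0 8 14 10 9 15 12 1 6 13 11 5)(4 7)| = 12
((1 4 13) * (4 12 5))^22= ((1 12 5 4 13))^22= (1 5 13 12 4)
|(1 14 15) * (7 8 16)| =3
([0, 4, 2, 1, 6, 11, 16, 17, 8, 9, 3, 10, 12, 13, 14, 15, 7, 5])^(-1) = [0, 3, 2, 10, 1, 17, 4, 16, 8, 9, 11, 5, 12, 13, 14, 15, 6, 7]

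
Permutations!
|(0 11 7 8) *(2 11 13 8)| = 3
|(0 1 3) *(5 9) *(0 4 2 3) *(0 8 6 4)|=|(0 1 8 6 4 2 3)(5 9)|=14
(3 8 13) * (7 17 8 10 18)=(3 10 18 7 17 8 13)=[0, 1, 2, 10, 4, 5, 6, 17, 13, 9, 18, 11, 12, 3, 14, 15, 16, 8, 7]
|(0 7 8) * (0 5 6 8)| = 6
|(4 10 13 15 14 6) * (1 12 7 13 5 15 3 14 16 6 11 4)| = 13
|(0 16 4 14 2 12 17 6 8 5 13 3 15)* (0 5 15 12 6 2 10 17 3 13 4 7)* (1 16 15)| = 26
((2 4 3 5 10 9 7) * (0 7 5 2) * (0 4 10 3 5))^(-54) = (0 4 3 10)(2 9 7 5) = ((0 7 4 5 3 2 10 9))^(-54)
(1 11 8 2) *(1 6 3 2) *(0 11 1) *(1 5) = [11, 5, 6, 2, 4, 1, 3, 7, 0, 9, 10, 8] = (0 11 8)(1 5)(2 6 3)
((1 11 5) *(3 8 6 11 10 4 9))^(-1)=((1 10 4 9 3 8 6 11 5))^(-1)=(1 5 11 6 8 3 9 4 10)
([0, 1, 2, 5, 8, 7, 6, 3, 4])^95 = (3 7 5)(4 8)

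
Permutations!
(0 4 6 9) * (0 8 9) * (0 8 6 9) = (0 4 9 6 8) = [4, 1, 2, 3, 9, 5, 8, 7, 0, 6]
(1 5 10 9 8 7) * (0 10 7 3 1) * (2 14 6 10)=(0 2 14 6 10 9 8 3 1 5 7)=[2, 5, 14, 1, 4, 7, 10, 0, 3, 8, 9, 11, 12, 13, 6]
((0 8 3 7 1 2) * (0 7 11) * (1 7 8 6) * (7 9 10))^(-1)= (0 11 3 8 2 1 6)(7 10 9)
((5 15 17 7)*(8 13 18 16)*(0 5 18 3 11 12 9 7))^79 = ((0 5 15 17)(3 11 12 9 7 18 16 8 13))^79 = (0 17 15 5)(3 8 18 9 11 13 16 7 12)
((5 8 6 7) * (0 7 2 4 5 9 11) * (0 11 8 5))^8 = (11)(0 7 9 8 6 2 4)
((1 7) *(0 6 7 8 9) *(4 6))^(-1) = (0 9 8 1 7 6 4)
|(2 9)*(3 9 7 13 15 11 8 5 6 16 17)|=12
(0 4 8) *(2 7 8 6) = (0 4 6 2 7 8) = [4, 1, 7, 3, 6, 5, 2, 8, 0]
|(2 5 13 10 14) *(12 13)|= 6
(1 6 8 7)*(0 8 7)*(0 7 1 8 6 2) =[6, 2, 0, 3, 4, 5, 1, 8, 7] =(0 6 1 2)(7 8)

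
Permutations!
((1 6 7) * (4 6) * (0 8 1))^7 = (0 8 1 4 6 7)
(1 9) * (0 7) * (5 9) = [7, 5, 2, 3, 4, 9, 6, 0, 8, 1] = (0 7)(1 5 9)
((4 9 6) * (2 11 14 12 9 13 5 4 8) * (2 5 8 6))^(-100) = (14)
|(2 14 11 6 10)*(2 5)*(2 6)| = 3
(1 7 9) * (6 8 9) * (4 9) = [0, 7, 2, 3, 9, 5, 8, 6, 4, 1] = (1 7 6 8 4 9)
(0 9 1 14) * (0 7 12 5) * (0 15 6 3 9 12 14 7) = (0 12 5 15 6 3 9 1 7 14) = [12, 7, 2, 9, 4, 15, 3, 14, 8, 1, 10, 11, 5, 13, 0, 6]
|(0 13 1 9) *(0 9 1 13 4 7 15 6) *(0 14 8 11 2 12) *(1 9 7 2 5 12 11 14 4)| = 22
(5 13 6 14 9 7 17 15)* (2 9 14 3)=(2 9 7 17 15 5 13 6 3)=[0, 1, 9, 2, 4, 13, 3, 17, 8, 7, 10, 11, 12, 6, 14, 5, 16, 15]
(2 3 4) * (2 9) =(2 3 4 9) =[0, 1, 3, 4, 9, 5, 6, 7, 8, 2]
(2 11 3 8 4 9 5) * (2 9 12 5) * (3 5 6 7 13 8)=(2 11 5 9)(4 12 6 7 13 8)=[0, 1, 11, 3, 12, 9, 7, 13, 4, 2, 10, 5, 6, 8]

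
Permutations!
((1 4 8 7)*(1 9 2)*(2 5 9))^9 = (1 2 7 8 4)(5 9)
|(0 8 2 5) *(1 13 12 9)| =|(0 8 2 5)(1 13 12 9)| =4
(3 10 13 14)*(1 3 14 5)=(14)(1 3 10 13 5)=[0, 3, 2, 10, 4, 1, 6, 7, 8, 9, 13, 11, 12, 5, 14]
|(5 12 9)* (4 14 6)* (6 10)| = |(4 14 10 6)(5 12 9)| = 12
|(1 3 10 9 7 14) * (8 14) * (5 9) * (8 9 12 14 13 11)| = 6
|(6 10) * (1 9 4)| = 6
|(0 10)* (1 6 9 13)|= 4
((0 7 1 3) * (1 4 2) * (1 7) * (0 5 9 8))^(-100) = ((0 1 3 5 9 8)(2 7 4))^(-100) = (0 3 9)(1 5 8)(2 4 7)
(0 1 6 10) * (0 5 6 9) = (0 1 9)(5 6 10) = [1, 9, 2, 3, 4, 6, 10, 7, 8, 0, 5]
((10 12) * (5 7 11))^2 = (12)(5 11 7)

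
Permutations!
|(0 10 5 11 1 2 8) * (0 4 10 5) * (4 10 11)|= 8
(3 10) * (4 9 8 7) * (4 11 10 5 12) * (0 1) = (0 1)(3 5 12 4 9 8 7 11 10) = [1, 0, 2, 5, 9, 12, 6, 11, 7, 8, 3, 10, 4]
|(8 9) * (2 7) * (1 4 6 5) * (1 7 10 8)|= 9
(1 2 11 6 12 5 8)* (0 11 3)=[11, 2, 3, 0, 4, 8, 12, 7, 1, 9, 10, 6, 5]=(0 11 6 12 5 8 1 2 3)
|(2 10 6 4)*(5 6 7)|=|(2 10 7 5 6 4)|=6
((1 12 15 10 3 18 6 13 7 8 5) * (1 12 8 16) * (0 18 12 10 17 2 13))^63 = (18)(1 10 15 13)(2 16 5 12)(3 17 7 8)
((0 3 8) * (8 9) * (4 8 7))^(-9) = (0 7)(3 4)(8 9)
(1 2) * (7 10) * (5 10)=(1 2)(5 10 7)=[0, 2, 1, 3, 4, 10, 6, 5, 8, 9, 7]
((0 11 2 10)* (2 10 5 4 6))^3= ((0 11 10)(2 5 4 6))^3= (11)(2 6 4 5)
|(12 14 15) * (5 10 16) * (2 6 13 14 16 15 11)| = 5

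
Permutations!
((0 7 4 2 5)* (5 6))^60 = ((0 7 4 2 6 5))^60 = (7)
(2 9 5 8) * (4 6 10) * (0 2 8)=(0 2 9 5)(4 6 10)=[2, 1, 9, 3, 6, 0, 10, 7, 8, 5, 4]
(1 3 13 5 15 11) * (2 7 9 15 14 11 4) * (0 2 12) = (0 2 7 9 15 4 12)(1 3 13 5 14 11) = [2, 3, 7, 13, 12, 14, 6, 9, 8, 15, 10, 1, 0, 5, 11, 4]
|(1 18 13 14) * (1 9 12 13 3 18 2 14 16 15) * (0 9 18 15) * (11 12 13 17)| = 12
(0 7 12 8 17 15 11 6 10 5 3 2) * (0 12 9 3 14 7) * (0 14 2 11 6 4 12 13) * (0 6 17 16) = (0 14 7 9 3 11 4 12 8 16)(2 13 6 10 5)(15 17) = [14, 1, 13, 11, 12, 2, 10, 9, 16, 3, 5, 4, 8, 6, 7, 17, 0, 15]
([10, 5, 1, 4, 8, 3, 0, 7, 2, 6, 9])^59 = [6, 2, 8, 5, 3, 1, 9, 7, 4, 10, 0]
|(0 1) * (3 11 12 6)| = 4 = |(0 1)(3 11 12 6)|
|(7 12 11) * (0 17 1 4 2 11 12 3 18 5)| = |(0 17 1 4 2 11 7 3 18 5)| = 10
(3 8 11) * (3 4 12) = (3 8 11 4 12) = [0, 1, 2, 8, 12, 5, 6, 7, 11, 9, 10, 4, 3]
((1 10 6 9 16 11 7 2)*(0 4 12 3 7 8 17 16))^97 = ((0 4 12 3 7 2 1 10 6 9)(8 17 16 11))^97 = (0 10 7 4 6 2 12 9 1 3)(8 17 16 11)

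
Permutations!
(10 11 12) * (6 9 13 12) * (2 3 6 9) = (2 3 6)(9 13 12 10 11) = [0, 1, 3, 6, 4, 5, 2, 7, 8, 13, 11, 9, 10, 12]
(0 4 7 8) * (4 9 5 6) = [9, 1, 2, 3, 7, 6, 4, 8, 0, 5] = (0 9 5 6 4 7 8)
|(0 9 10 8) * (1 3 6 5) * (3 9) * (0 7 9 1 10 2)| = |(0 3 6 5 10 8 7 9 2)| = 9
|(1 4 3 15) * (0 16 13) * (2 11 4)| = 6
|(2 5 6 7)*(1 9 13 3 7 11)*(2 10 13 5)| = |(1 9 5 6 11)(3 7 10 13)| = 20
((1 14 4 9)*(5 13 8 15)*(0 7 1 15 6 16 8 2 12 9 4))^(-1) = ((0 7 1 14)(2 12 9 15 5 13)(6 16 8))^(-1) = (0 14 1 7)(2 13 5 15 9 12)(6 8 16)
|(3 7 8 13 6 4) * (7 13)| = 4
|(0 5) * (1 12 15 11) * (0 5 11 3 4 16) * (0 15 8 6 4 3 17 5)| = |(0 11 1 12 8 6 4 16 15 17 5)| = 11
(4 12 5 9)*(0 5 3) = (0 5 9 4 12 3) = [5, 1, 2, 0, 12, 9, 6, 7, 8, 4, 10, 11, 3]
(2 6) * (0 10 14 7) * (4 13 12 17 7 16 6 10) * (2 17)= [4, 1, 10, 3, 13, 5, 17, 0, 8, 9, 14, 11, 2, 12, 16, 15, 6, 7]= (0 4 13 12 2 10 14 16 6 17 7)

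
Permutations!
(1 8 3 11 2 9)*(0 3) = (0 3 11 2 9 1 8) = [3, 8, 9, 11, 4, 5, 6, 7, 0, 1, 10, 2]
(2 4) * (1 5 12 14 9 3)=(1 5 12 14 9 3)(2 4)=[0, 5, 4, 1, 2, 12, 6, 7, 8, 3, 10, 11, 14, 13, 9]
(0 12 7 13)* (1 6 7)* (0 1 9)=(0 12 9)(1 6 7 13)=[12, 6, 2, 3, 4, 5, 7, 13, 8, 0, 10, 11, 9, 1]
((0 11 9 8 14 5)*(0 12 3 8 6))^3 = (0 6 9 11)(3 5 8 12 14) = ((0 11 9 6)(3 8 14 5 12))^3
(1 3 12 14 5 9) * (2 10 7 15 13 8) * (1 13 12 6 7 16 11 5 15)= [0, 3, 10, 6, 4, 9, 7, 1, 2, 13, 16, 5, 14, 8, 15, 12, 11]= (1 3 6 7)(2 10 16 11 5 9 13 8)(12 14 15)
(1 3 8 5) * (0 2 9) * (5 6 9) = [2, 3, 5, 8, 4, 1, 9, 7, 6, 0] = (0 2 5 1 3 8 6 9)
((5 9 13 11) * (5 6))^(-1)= ((5 9 13 11 6))^(-1)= (5 6 11 13 9)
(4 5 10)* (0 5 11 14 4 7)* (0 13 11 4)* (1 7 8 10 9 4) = (0 5 9 4 1 7 13 11 14)(8 10) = [5, 7, 2, 3, 1, 9, 6, 13, 10, 4, 8, 14, 12, 11, 0]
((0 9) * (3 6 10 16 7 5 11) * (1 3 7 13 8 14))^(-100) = ((0 9)(1 3 6 10 16 13 8 14)(5 11 7))^(-100) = (1 16)(3 13)(5 7 11)(6 8)(10 14)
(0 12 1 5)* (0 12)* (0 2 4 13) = (0 2 4 13)(1 5 12) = [2, 5, 4, 3, 13, 12, 6, 7, 8, 9, 10, 11, 1, 0]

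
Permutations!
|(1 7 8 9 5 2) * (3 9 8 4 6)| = 8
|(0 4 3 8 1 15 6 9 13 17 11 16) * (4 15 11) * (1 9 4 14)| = 13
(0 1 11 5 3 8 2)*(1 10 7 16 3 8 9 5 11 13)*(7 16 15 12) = (0 10 16 3 9 5 8 2)(1 13)(7 15 12) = [10, 13, 0, 9, 4, 8, 6, 15, 2, 5, 16, 11, 7, 1, 14, 12, 3]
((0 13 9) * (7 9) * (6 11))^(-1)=((0 13 7 9)(6 11))^(-1)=(0 9 7 13)(6 11)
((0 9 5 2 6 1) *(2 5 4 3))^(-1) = (0 1 6 2 3 4 9)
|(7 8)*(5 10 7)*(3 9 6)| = 12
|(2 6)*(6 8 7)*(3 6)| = |(2 8 7 3 6)| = 5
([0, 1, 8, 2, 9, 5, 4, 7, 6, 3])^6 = (9)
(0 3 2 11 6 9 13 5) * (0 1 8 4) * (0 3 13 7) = (0 13 5 1 8 4 3 2 11 6 9 7) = [13, 8, 11, 2, 3, 1, 9, 0, 4, 7, 10, 6, 12, 5]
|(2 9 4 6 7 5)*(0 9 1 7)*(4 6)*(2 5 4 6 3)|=8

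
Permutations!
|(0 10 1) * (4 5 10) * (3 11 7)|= |(0 4 5 10 1)(3 11 7)|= 15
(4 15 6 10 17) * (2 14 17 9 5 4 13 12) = (2 14 17 13 12)(4 15 6 10 9 5) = [0, 1, 14, 3, 15, 4, 10, 7, 8, 5, 9, 11, 2, 12, 17, 6, 16, 13]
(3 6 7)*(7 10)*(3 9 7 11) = (3 6 10 11)(7 9) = [0, 1, 2, 6, 4, 5, 10, 9, 8, 7, 11, 3]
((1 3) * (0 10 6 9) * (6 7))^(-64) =(0 10 7 6 9) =((0 10 7 6 9)(1 3))^(-64)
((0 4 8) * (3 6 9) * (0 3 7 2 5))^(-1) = ((0 4 8 3 6 9 7 2 5))^(-1) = (0 5 2 7 9 6 3 8 4)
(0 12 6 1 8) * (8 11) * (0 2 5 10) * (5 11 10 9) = (0 12 6 1 10)(2 11 8)(5 9) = [12, 10, 11, 3, 4, 9, 1, 7, 2, 5, 0, 8, 6]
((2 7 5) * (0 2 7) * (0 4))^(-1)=((0 2 4)(5 7))^(-1)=(0 4 2)(5 7)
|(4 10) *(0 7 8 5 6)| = |(0 7 8 5 6)(4 10)| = 10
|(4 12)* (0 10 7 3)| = 4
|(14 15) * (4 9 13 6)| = 4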